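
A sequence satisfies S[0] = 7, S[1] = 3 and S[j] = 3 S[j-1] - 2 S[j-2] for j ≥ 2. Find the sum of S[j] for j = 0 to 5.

-186

S[2] = 3·3 - 2·7 = -5
S[3] = 3·(-5) - 2·3 = -21
S[4] = 3·(-21) - 2·(-5) = -53
S[5] = 3·(-53) - 2·(-21) = -117
Sum = 7 + 3 + (-5) + (-21) + (-53) + (-117) = -186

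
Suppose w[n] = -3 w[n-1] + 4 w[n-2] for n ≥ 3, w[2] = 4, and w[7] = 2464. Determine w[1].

Let w[1] = x.
w[3] = -12 + 4x
w[4] = 52 - 12x
w[5] = -204 + 52x
w[6] = 820 - 204x
w[7] = -3276 + 820x
So -3276 + 820x = 2464, giving x = 7.

7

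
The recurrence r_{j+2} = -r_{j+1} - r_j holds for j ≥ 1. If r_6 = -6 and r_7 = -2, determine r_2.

Rearranging, r_{j-2} = -(r_j + r_{j-1}).
r_5 = -(-2 + (-6)) = 8
r_4 = -(-6 + 8) = -2
r_3 = -(8 + (-2)) = -6
r_2 = -(-2 + (-6)) = 8

8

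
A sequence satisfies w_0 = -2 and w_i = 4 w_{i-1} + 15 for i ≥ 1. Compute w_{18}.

206158430203

The fixed point is 15/(1 - 4) = -5, so w_i + 5 = 4(w_{i-1} + 5).
Hence w_i = 3·4^i - 5.
w_{18} = 3·4^{18} - 5 = 3·68719476736 - 5 = 206158430203.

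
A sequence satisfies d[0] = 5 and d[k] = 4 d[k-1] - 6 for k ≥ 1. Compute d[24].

844424930131970

The fixed point is -6/(1 - 4) = 2, so d[k] - 2 = 4(d[k-1] - 2).
Hence d[k] = 3·4^k + 2.
d[24] = 3·4^{24} + 2 = 3·281474976710656 + 2 = 844424930131970.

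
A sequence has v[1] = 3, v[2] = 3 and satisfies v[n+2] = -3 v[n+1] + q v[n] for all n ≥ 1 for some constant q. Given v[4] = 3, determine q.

v[3] = -9 + 3q
v[4] = 27 - 6q
So 27 - 6q = 3, giving q = 4.

4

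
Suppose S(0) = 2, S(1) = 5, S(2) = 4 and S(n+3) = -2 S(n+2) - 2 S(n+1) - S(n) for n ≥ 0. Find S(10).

S(3) = -2*4 - 2*5 - 2 = -20
S(4) = -2*(-20) - 2*4 - 5 = 27
S(5) = -2*27 - 2*(-20) - 4 = -18
S(6) = -2*(-18) - 2*27 - (-20) = 2
S(7) = -2*2 - 2*(-18) - 27 = 5
S(8) = -2*5 - 2*2 - (-18) = 4
S(9) = -2*4 - 2*5 - 2 = -20
S(10) = -2*(-20) - 2*4 - 5 = 27

27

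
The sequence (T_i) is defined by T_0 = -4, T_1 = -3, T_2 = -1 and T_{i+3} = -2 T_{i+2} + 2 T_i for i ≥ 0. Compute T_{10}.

-56

T_3 = -2(-1) + 2(-4) = -6
T_4 = -2(-6) + 2(-3) = 6
T_5 = -2(6) + 2(-1) = -14
T_6 = -2(-14) + 2(-6) = 16
T_7 = -2(16) + 2(6) = -20
T_8 = -2(-20) + 2(-14) = 12
T_9 = -2(12) + 2(16) = 8
T_{10} = -2(8) + 2(-20) = -56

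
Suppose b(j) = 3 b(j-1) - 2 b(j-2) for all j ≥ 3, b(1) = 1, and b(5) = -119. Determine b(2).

Let b(2) = x.
b(3) = -2 + 3x
b(4) = -6 + 7x
b(5) = -14 + 15x
So -14 + 15x = -119, giving x = -7.

-7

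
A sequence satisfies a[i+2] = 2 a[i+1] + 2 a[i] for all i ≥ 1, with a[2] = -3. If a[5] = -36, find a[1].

Let a[1] = x.
a[3] = -6 + 2x
a[4] = -18 + 4x
a[5] = -48 + 12x
So -48 + 12x = -36, giving x = 1.

1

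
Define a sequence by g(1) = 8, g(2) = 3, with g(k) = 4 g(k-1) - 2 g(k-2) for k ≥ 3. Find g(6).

-276

g(3) = 4·3 - 2·8 = -4
g(4) = 4·(-4) - 2·3 = -22
g(5) = 4·(-22) - 2·(-4) = -80
g(6) = 4·(-80) - 2·(-22) = -276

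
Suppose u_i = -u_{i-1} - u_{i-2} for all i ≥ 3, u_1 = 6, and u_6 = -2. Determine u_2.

-4

Let u_2 = v.
u_3 = -6 - v
u_4 = 6
u_5 = v
u_6 = -6 - v
So -6 - v = -2, giving v = -4.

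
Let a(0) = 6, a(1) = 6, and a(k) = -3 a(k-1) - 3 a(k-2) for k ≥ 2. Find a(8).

972

a(2) = -3(6) - 3(6) = -36
a(3) = -3(-36) - 3(6) = 90
a(4) = -3(90) - 3(-36) = -162
a(5) = -3(-162) - 3(90) = 216
a(6) = -3(216) - 3(-162) = -162
a(7) = -3(-162) - 3(216) = -162
a(8) = -3(-162) - 3(-162) = 972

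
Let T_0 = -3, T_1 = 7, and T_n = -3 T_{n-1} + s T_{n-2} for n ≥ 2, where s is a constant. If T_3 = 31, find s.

-2

T_2 = -21 - 3s
T_3 = 63 + 16s
So 63 + 16s = 31, giving s = -2.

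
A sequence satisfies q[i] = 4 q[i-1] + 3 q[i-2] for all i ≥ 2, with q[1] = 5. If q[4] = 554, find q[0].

2

Let q[0] = v.
q[2] = 20 + 3v
q[3] = 95 + 12v
q[4] = 440 + 57v
So 440 + 57v = 554, giving v = 2.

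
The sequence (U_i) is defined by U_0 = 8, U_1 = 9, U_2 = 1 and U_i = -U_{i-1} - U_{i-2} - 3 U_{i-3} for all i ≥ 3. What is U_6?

U_3 = -1 - 9 - 3*8 = -34
U_4 = -(-34) - 1 - 3*9 = 6
U_5 = -6 - (-34) - 3*1 = 25
U_6 = -25 - 6 - 3*(-34) = 71

71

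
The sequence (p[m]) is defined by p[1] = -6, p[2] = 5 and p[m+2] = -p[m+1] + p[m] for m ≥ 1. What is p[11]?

-479

p[3] = -5 + (-6) = -11
p[4] = -(-11) + 5 = 16
p[5] = -16 + (-11) = -27
p[6] = -(-27) + 16 = 43
p[7] = -43 + (-27) = -70
p[8] = -(-70) + 43 = 113
p[9] = -113 + (-70) = -183
p[10] = -(-183) + 113 = 296
p[11] = -296 + (-183) = -479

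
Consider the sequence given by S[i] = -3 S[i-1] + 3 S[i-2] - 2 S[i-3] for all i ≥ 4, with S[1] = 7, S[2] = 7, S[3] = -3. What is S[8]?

S[4] = -3·(-3) + 3·7 - 2·7 = 16
S[5] = -3·16 + 3·(-3) - 2·7 = -71
S[6] = -3·(-71) + 3·16 - 2·(-3) = 267
S[7] = -3·267 + 3·(-71) - 2·16 = -1046
S[8] = -3·(-1046) + 3·267 - 2·(-71) = 4081

4081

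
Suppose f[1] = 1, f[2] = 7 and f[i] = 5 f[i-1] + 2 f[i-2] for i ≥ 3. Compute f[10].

f[3] = 5(7) + 2(1) = 37
f[4] = 5(37) + 2(7) = 199
f[5] = 5(199) + 2(37) = 1069
f[6] = 5(1069) + 2(199) = 5743
f[7] = 5(5743) + 2(1069) = 30853
f[8] = 5(30853) + 2(5743) = 165751
f[9] = 5(165751) + 2(30853) = 890461
f[10] = 5(890461) + 2(165751) = 4783807

4783807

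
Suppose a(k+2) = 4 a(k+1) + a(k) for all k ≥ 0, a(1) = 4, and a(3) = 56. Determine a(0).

-3

Let a(0) = z.
a(2) = 16 + z
a(3) = 68 + 4z
So 68 + 4z = 56, giving z = -3.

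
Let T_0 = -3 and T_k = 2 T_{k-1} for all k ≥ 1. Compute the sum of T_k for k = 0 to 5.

T_1 = 2*(-3) = -6
T_2 = 2*(-6) = -12
T_3 = 2*(-12) = -24
T_4 = 2*(-24) = -48
T_5 = 2*(-48) = -96
Sum = (-3) + (-6) + (-12) + (-24) + (-48) + (-96) = -189

-189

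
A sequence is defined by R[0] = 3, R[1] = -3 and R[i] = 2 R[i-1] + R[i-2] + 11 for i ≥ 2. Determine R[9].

R[2] = 2(-3) + 3 + 11 = 8
R[3] = 2(8) + (-3) + 11 = 24
R[4] = 2(24) + 8 + 11 = 67
R[5] = 2(67) + 24 + 11 = 169
R[6] = 2(169) + 67 + 11 = 416
R[7] = 2(416) + 169 + 11 = 1012
R[8] = 2(1012) + 416 + 11 = 2451
R[9] = 2(2451) + 1012 + 11 = 5925

5925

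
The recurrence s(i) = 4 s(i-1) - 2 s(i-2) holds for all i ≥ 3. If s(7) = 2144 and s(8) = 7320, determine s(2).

Rearranging, s(i-2) = (s(i) - 4 s(i-1)) / -2.
s(6) = (7320 - 4(2144)) / -2 = -1256/-2 = 628
s(5) = (2144 - 4(628)) / -2 = -368/-2 = 184
s(4) = (628 - 4(184)) / -2 = -108/-2 = 54
s(3) = (184 - 4(54)) / -2 = -32/-2 = 16
s(2) = (54 - 4(16)) / -2 = -10/-2 = 5

5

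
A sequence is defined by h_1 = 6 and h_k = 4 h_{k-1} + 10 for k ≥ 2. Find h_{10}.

2446674

h_2 = 4(6) + 10 = 34
h_3 = 4(34) + 10 = 146
h_4 = 4(146) + 10 = 594
h_5 = 4(594) + 10 = 2386
h_6 = 4(2386) + 10 = 9554
h_7 = 4(9554) + 10 = 38226
h_8 = 4(38226) + 10 = 152914
h_9 = 4(152914) + 10 = 611666
h_{10} = 4(611666) + 10 = 2446674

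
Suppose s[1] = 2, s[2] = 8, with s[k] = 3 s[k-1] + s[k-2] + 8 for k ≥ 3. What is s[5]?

s[3] = 3*8 + 2 + 8 = 34
s[4] = 3*34 + 8 + 8 = 118
s[5] = 3*118 + 34 + 8 = 396

396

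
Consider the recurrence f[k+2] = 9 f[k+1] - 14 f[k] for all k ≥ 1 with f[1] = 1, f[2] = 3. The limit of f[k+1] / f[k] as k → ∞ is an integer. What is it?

7

The characteristic equation is r^2 - 9r + 14 = 0, which factors as (r - 7)(r - 2) = 0.
So the roots are 7 and 2. Since |7| > |2| and the coefficient of 7^k is non-zero, the ratio tends to 7.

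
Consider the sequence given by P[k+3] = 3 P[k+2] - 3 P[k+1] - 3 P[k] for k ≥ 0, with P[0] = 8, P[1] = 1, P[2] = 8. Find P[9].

P[3] = 3*8 - 3*1 - 3*8 = -3
P[4] = 3*(-3) - 3*8 - 3*1 = -36
P[5] = 3*(-36) - 3*(-3) - 3*8 = -123
P[6] = 3*(-123) - 3*(-36) - 3*(-3) = -252
P[7] = 3*(-252) - 3*(-123) - 3*(-36) = -279
P[8] = 3*(-279) - 3*(-252) - 3*(-123) = 288
P[9] = 3*288 - 3*(-279) - 3*(-252) = 2457

2457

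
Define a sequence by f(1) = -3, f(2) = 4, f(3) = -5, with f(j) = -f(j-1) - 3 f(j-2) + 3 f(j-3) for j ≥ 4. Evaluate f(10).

-1624

f(4) = -(-5) - 3(4) + 3(-3) = -16
f(5) = -(-16) - 3(-5) + 3(4) = 43
f(6) = -43 - 3(-16) + 3(-5) = -10
f(7) = -(-10) - 3(43) + 3(-16) = -167
f(8) = -(-167) - 3(-10) + 3(43) = 326
f(9) = -326 - 3(-167) + 3(-10) = 145
f(10) = -145 - 3(326) + 3(-167) = -1624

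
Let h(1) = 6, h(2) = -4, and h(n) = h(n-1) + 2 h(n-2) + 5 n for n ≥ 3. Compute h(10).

3716

h(3) = (-4) + 2(6) + 15 = 23
h(4) = 23 + 2(-4) + 20 = 35
h(5) = 35 + 2(23) + 25 = 106
h(6) = 106 + 2(35) + 30 = 206
h(7) = 206 + 2(106) + 35 = 453
h(8) = 453 + 2(206) + 40 = 905
h(9) = 905 + 2(453) + 45 = 1856
h(10) = 1856 + 2(905) + 50 = 3716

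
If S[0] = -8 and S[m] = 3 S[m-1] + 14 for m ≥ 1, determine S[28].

The fixed point is 14/(1 - 3) = -7, so S[m] + 7 = 3(S[m-1] + 7).
Hence S[m] = -1·3^m - 7.
S[28] = -1·3^{28} - 7 = -1·22876792454961 - 7 = -22876792454968.

-22876792454968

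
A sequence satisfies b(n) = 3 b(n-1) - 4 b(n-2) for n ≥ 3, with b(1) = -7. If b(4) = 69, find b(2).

-3

Let b(2) = z.
b(3) = 28 + 3z
b(4) = 84 + 5z
So 84 + 5z = 69, giving z = -3.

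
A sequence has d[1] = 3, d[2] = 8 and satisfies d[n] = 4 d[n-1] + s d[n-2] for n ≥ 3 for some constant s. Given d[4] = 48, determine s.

d[3] = 32 + 3s
d[4] = 128 + 20s
So 128 + 20s = 48, giving s = -4.

-4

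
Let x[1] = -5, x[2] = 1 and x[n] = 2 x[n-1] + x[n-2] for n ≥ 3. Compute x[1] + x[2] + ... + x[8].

-312

x[3] = 2(1) + (-5) = -3
x[4] = 2(-3) + 1 = -5
x[5] = 2(-5) + (-3) = -13
x[6] = 2(-13) + (-5) = -31
x[7] = 2(-31) + (-13) = -75
x[8] = 2(-75) + (-31) = -181
Sum = (-5) + 1 + (-3) + (-5) + (-13) + (-31) + (-75) + (-181) = -312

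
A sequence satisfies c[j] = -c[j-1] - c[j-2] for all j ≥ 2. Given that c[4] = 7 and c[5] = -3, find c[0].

Rearranging, c[j-2] = -(c[j] + c[j-1]).
c[3] = -(-3 + 7) = -4
c[2] = -(7 + (-4)) = -3
c[1] = -(-4 + (-3)) = 7
c[0] = -(-3 + 7) = -4

-4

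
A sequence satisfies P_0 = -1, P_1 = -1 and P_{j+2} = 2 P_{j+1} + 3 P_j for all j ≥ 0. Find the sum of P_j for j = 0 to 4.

-61

P_2 = 2(-1) + 3(-1) = -5
P_3 = 2(-5) + 3(-1) = -13
P_4 = 2(-13) + 3(-5) = -41
Sum = (-1) + (-1) + (-5) + (-13) + (-41) = -61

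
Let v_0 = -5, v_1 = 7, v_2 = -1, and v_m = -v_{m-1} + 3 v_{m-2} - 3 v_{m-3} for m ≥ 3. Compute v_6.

-469

v_3 = -(-1) + 3·7 - 3·(-5) = 37
v_4 = -37 + 3·(-1) - 3·7 = -61
v_5 = -(-61) + 3·37 - 3·(-1) = 175
v_6 = -175 + 3·(-61) - 3·37 = -469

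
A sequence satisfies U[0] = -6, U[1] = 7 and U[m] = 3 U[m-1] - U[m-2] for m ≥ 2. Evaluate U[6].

1338

U[2] = 3(7) - (-6) = 27
U[3] = 3(27) - 7 = 74
U[4] = 3(74) - 27 = 195
U[5] = 3(195) - 74 = 511
U[6] = 3(511) - 195 = 1338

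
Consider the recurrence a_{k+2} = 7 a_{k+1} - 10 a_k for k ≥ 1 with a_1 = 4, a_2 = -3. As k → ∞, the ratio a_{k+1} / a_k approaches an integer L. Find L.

The characteristic equation is r^2 - 7r + 10 = 0, which factors as (r - 5)(r - 2) = 0.
So the roots are 5 and 2. Since |5| > |2| and the coefficient of 5^k is non-zero, the ratio tends to 5.

5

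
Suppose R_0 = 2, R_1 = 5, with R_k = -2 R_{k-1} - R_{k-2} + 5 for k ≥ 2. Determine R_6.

-25

R_2 = -2*5 - 2 + 5 = -7
R_3 = -2*(-7) - 5 + 5 = 14
R_4 = -2*14 - (-7) + 5 = -16
R_5 = -2*(-16) - 14 + 5 = 23
R_6 = -2*23 - (-16) + 5 = -25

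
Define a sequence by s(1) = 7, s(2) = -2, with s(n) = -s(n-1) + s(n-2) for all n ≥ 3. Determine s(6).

s(3) = -(-2) + 7 = 9
s(4) = -9 + (-2) = -11
s(5) = -(-11) + 9 = 20
s(6) = -20 + (-11) = -31

-31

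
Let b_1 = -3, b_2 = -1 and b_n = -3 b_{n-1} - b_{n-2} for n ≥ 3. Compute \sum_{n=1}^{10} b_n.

-4015

b_3 = -3(-1) - (-3) = 6
b_4 = -3(6) - (-1) = -17
b_5 = -3(-17) - 6 = 45
b_6 = -3(45) - (-17) = -118
b_7 = -3(-118) - 45 = 309
b_8 = -3(309) - (-118) = -809
b_9 = -3(-809) - 309 = 2118
b_{10} = -3(2118) - (-809) = -5545
Sum = (-3) + (-1) + 6 + (-17) + 45 + (-118) + 309 + (-809) + 2118 + (-5545) = -4015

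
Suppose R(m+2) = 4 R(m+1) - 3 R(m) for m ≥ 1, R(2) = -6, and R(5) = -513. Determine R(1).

Let R(1) = x.
R(3) = -24 - 3x
R(4) = -78 - 12x
R(5) = -240 - 39x
So -240 - 39x = -513, giving x = 7.

7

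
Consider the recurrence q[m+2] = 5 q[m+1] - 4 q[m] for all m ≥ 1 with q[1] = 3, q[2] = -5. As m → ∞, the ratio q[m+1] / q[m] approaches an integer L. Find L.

4

The characteristic equation is r^2 - 5r + 4 = 0, which factors as (r - 4)(r - 1) = 0.
So the roots are 4 and 1. Since |4| > |1| and the coefficient of 4^m is non-zero, the ratio tends to 4.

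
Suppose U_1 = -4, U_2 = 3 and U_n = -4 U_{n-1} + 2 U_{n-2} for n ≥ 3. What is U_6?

1708

U_3 = -4·3 + 2·(-4) = -20
U_4 = -4·(-20) + 2·3 = 86
U_5 = -4·86 + 2·(-20) = -384
U_6 = -4·(-384) + 2·86 = 1708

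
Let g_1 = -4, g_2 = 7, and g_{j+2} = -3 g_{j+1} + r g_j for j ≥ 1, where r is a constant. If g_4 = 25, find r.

-2

g_3 = -21 - 4r
g_4 = 63 + 19r
So 63 + 19r = 25, giving r = -2.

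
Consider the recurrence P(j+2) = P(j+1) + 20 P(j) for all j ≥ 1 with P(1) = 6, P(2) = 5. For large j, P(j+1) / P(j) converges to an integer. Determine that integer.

The characteristic equation is r^2 - r - 20 = 0, which factors as (r - 5)(r + 4) = 0.
So the roots are 5 and -4. Since |5| > |-4| and the coefficient of 5^j is non-zero, the ratio tends to 5.

5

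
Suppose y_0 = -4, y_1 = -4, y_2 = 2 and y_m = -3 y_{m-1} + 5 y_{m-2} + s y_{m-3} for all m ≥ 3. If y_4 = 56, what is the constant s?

y_3 = -26 - 4s
y_4 = 88 + 8s
So 88 + 8s = 56, giving s = -4.

-4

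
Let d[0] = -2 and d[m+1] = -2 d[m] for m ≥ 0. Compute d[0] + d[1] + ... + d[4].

-22

d[1] = -2·(-2) = 4
d[2] = -2·4 = -8
d[3] = -2·(-8) = 16
d[4] = -2·16 = -32
Sum = (-2) + 4 + (-8) + 16 + (-32) = -22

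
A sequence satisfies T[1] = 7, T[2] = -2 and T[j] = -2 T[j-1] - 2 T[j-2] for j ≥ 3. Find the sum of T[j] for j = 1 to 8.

T[3] = -2*(-2) - 2*7 = -10
T[4] = -2*(-10) - 2*(-2) = 24
T[5] = -2*24 - 2*(-10) = -28
T[6] = -2*(-28) - 2*24 = 8
T[7] = -2*8 - 2*(-28) = 40
T[8] = -2*40 - 2*8 = -96
Sum = 7 + (-2) + (-10) + 24 + (-28) + 8 + 40 + (-96) = -57

-57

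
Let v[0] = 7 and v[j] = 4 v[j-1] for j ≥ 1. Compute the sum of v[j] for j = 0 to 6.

v[1] = 4·7 = 28
v[2] = 4·28 = 112
v[3] = 4·112 = 448
v[4] = 4·448 = 1792
v[5] = 4·1792 = 7168
v[6] = 4·7168 = 28672
Sum = 7 + 28 + 112 + 448 + 1792 + 7168 + 28672 = 38227

38227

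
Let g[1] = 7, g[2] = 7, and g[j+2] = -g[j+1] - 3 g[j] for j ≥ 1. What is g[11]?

1337

g[3] = -7 - 3·7 = -28
g[4] = -(-28) - 3·7 = 7
g[5] = -7 - 3·(-28) = 77
g[6] = -77 - 3·7 = -98
g[7] = -(-98) - 3·77 = -133
g[8] = -(-133) - 3·(-98) = 427
g[9] = -427 - 3·(-133) = -28
g[10] = -(-28) - 3·427 = -1253
g[11] = -(-1253) - 3·(-28) = 1337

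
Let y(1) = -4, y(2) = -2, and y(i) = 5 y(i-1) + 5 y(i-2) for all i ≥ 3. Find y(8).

y(3) = 5*(-2) + 5*(-4) = -30
y(4) = 5*(-30) + 5*(-2) = -160
y(5) = 5*(-160) + 5*(-30) = -950
y(6) = 5*(-950) + 5*(-160) = -5550
y(7) = 5*(-5550) + 5*(-950) = -32500
y(8) = 5*(-32500) + 5*(-5550) = -190250

-190250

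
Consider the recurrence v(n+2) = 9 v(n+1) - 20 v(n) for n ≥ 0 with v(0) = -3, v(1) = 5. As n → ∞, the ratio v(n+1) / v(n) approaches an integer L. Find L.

The characteristic equation is r^2 - 9r + 20 = 0, which factors as (r - 5)(r - 4) = 0.
So the roots are 5 and 4. Since |5| > |4| and the coefficient of 5^n is non-zero, the ratio tends to 5.

5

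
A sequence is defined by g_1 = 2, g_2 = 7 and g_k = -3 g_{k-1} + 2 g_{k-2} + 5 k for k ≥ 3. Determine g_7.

g_3 = -3(7) + 2(2) + 15 = -2
g_4 = -3(-2) + 2(7) + 20 = 40
g_5 = -3(40) + 2(-2) + 25 = -99
g_6 = -3(-99) + 2(40) + 30 = 407
g_7 = -3(407) + 2(-99) + 35 = -1384

-1384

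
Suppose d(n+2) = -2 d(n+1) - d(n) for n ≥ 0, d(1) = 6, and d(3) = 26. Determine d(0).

Let d(0) = w.
d(2) = -12 - w
d(3) = 18 + 2w
So 18 + 2w = 26, giving w = 4.

4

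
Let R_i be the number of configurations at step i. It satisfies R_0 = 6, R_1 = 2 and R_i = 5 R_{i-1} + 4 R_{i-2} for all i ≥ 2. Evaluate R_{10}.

35204194

R_2 = 5*2 + 4*6 = 34
R_3 = 5*34 + 4*2 = 178
R_4 = 5*178 + 4*34 = 1026
R_5 = 5*1026 + 4*178 = 5842
R_6 = 5*5842 + 4*1026 = 33314
R_7 = 5*33314 + 4*5842 = 189938
R_8 = 5*189938 + 4*33314 = 1082946
R_9 = 5*1082946 + 4*189938 = 6174482
R_{10} = 5*6174482 + 4*1082946 = 35204194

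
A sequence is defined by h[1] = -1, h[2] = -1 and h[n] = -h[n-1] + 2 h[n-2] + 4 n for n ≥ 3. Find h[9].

367

h[3] = -(-1) + 2·(-1) + 12 = 11
h[4] = -11 + 2·(-1) + 16 = 3
h[5] = -3 + 2·11 + 20 = 39
h[6] = -39 + 2·3 + 24 = -9
h[7] = -(-9) + 2·39 + 28 = 115
h[8] = -115 + 2·(-9) + 32 = -101
h[9] = -(-101) + 2·115 + 36 = 367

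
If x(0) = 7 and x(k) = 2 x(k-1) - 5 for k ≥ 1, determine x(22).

8388613

The fixed point is -5/(1 - 2) = 5, so x(k) - 5 = 2(x(k-1) - 5).
Hence x(k) = 2·2^k + 5.
x(22) = 2·2^{22} + 5 = 2·4194304 + 5 = 8388613.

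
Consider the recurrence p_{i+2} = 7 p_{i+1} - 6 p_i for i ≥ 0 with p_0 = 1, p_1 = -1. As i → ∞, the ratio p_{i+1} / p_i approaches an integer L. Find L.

The characteristic equation is r^2 - 7r + 6 = 0, which factors as (r - 6)(r - 1) = 0.
So the roots are 6 and 1. Since |6| > |1| and the coefficient of 6^i is non-zero, the ratio tends to 6.

6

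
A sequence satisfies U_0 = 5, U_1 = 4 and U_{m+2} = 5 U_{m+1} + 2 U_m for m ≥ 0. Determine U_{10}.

20433010

U_2 = 5·4 + 2·5 = 30
U_3 = 5·30 + 2·4 = 158
U_4 = 5·158 + 2·30 = 850
U_5 = 5·850 + 2·158 = 4566
U_6 = 5·4566 + 2·850 = 24530
U_7 = 5·24530 + 2·4566 = 131782
U_8 = 5·131782 + 2·24530 = 707970
U_9 = 5·707970 + 2·131782 = 3803414
U_{10} = 5·3803414 + 2·707970 = 20433010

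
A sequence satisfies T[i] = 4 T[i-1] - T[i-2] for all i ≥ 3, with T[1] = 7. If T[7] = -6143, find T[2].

Let T[2] = y.
T[3] = -7 + 4y
T[4] = -28 + 15y
T[5] = -105 + 56y
T[6] = -392 + 209y
T[7] = -1463 + 780y
So -1463 + 780y = -6143, giving y = -6.

-6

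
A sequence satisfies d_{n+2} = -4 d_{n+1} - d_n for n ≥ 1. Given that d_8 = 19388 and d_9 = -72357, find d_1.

Rearranging, d_{n-2} = -(d_n + 4 d_{n-1}).
d_7 = -(-72357 + 4·19388) = -5195
d_6 = -(19388 + 4·(-5195)) = 1392
d_5 = -(-5195 + 4·1392) = -373
d_4 = -(1392 + 4·(-373)) = 100
d_3 = -(-373 + 4·100) = -27
d_2 = -(100 + 4·(-27)) = 8
d_1 = -(-27 + 4·8) = -5

-5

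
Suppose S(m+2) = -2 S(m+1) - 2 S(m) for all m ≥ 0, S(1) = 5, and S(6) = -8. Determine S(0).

Let S(0) = x.
S(2) = -10 - 2x
S(3) = 10 + 4x
S(4) = -4x
S(5) = -20
S(6) = 40 + 8x
So 40 + 8x = -8, giving x = -6.

-6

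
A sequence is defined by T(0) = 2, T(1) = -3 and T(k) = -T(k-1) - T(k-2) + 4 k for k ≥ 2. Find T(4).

T(2) = -(-3) - 2 + 8 = 9
T(3) = -9 - (-3) + 12 = 6
T(4) = -6 - 9 + 16 = 1

1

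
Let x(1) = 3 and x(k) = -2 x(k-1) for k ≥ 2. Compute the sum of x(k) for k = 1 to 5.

x(2) = -2·3 = -6
x(3) = -2·(-6) = 12
x(4) = -2·12 = -24
x(5) = -2·(-24) = 48
Sum = 3 + (-6) + 12 + (-24) + 48 = 33

33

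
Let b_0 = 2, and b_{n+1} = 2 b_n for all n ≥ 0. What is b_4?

b_1 = 2(2) = 4
b_2 = 2(4) = 8
b_3 = 2(8) = 16
b_4 = 2(16) = 32

32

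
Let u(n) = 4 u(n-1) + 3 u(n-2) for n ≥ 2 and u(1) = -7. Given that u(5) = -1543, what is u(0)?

Let u(0) = v.
u(2) = -28 + 3v
u(3) = -133 + 12v
u(4) = -616 + 57v
u(5) = -2863 + 264v
So -2863 + 264v = -1543, giving v = 5.

5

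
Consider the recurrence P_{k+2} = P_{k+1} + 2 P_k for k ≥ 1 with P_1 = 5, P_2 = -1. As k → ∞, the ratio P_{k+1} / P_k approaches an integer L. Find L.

The characteristic equation is r^2 - r - 2 = 0, which factors as (r - 2)(r + 1) = 0.
So the roots are 2 and -1. Since |2| > |-1| and the coefficient of 2^k is non-zero, the ratio tends to 2.

2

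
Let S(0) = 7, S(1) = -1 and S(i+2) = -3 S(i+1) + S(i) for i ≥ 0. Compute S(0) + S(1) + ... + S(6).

871

S(2) = -3(-1) + 7 = 10
S(3) = -3(10) + (-1) = -31
S(4) = -3(-31) + 10 = 103
S(5) = -3(103) + (-31) = -340
S(6) = -3(-340) + 103 = 1123
Sum = 7 + (-1) + 10 + (-31) + 103 + (-340) + 1123 = 871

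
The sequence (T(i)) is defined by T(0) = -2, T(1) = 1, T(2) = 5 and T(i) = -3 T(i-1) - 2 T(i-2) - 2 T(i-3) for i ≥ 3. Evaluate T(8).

1071

T(3) = -3(5) - 2(1) - 2(-2) = -13
T(4) = -3(-13) - 2(5) - 2(1) = 27
T(5) = -3(27) - 2(-13) - 2(5) = -65
T(6) = -3(-65) - 2(27) - 2(-13) = 167
T(7) = -3(167) - 2(-65) - 2(27) = -425
T(8) = -3(-425) - 2(167) - 2(-65) = 1071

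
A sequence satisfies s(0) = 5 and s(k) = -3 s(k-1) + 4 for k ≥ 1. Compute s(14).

The fixed point is 4/(1 + 3) = 1, so s(k) - 1 = -3(s(k-1) - 1).
Hence s(k) = 4·(-3)^k + 1.
s(14) = 4·(-3)^{14} + 1 = 4·4782969 + 1 = 19131877.

19131877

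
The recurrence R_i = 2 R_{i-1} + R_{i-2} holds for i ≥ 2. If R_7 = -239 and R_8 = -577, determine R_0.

-1

Rearranging, R_{i-2} = R_i - 2 R_{i-1}.
R_6 = -577 - 2·(-239) = -99
R_5 = -239 - 2·(-99) = -41
R_4 = -99 - 2·(-41) = -17
R_3 = -41 - 2·(-17) = -7
R_2 = -17 - 2·(-7) = -3
R_1 = -7 - 2·(-3) = -1
R_0 = -3 - 2·(-1) = -1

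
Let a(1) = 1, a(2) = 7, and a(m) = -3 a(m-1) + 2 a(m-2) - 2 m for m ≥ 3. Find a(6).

1059

a(3) = -3*7 + 2*1 - 6 = -25
a(4) = -3*(-25) + 2*7 - 8 = 81
a(5) = -3*81 + 2*(-25) - 10 = -303
a(6) = -3*(-303) + 2*81 - 12 = 1059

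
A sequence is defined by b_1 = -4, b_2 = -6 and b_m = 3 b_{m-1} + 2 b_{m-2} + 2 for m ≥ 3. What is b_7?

b_3 = 3*(-6) + 2*(-4) + 2 = -24
b_4 = 3*(-24) + 2*(-6) + 2 = -82
b_5 = 3*(-82) + 2*(-24) + 2 = -292
b_6 = 3*(-292) + 2*(-82) + 2 = -1038
b_7 = 3*(-1038) + 2*(-292) + 2 = -3696

-3696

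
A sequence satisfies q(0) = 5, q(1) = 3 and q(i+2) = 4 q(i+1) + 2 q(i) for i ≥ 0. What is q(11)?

q(2) = 4·3 + 2·5 = 22
q(3) = 4·22 + 2·3 = 94
q(4) = 4·94 + 2·22 = 420
q(5) = 4·420 + 2·94 = 1868
q(6) = 4·1868 + 2·420 = 8312
q(7) = 4·8312 + 2·1868 = 36984
q(8) = 4·36984 + 2·8312 = 164560
q(9) = 4·164560 + 2·36984 = 732208
q(10) = 4·732208 + 2·164560 = 3257952
q(11) = 4·3257952 + 2·732208 = 14496224

14496224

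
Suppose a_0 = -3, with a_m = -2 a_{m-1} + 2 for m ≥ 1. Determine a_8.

a_1 = -2*(-3) + 2 = 8
a_2 = -2*8 + 2 = -14
a_3 = -2*(-14) + 2 = 30
a_4 = -2*30 + 2 = -58
a_5 = -2*(-58) + 2 = 118
a_6 = -2*118 + 2 = -234
a_7 = -2*(-234) + 2 = 470
a_8 = -2*470 + 2 = -938

-938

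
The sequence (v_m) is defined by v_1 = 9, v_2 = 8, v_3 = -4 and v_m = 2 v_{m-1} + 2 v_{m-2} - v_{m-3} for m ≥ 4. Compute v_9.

-684

v_4 = 2*(-4) + 2*8 - 9 = -1
v_5 = 2*(-1) + 2*(-4) - 8 = -18
v_6 = 2*(-18) + 2*(-1) - (-4) = -34
v_7 = 2*(-34) + 2*(-18) - (-1) = -103
v_8 = 2*(-103) + 2*(-34) - (-18) = -256
v_9 = 2*(-256) + 2*(-103) - (-34) = -684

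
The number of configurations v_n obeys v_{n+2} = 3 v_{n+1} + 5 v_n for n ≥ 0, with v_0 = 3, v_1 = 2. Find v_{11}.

7287133

v_2 = 3(2) + 5(3) = 21
v_3 = 3(21) + 5(2) = 73
v_4 = 3(73) + 5(21) = 324
v_5 = 3(324) + 5(73) = 1337
v_6 = 3(1337) + 5(324) = 5631
v_7 = 3(5631) + 5(1337) = 23578
v_8 = 3(23578) + 5(5631) = 98889
v_9 = 3(98889) + 5(23578) = 414557
v_{10} = 3(414557) + 5(98889) = 1738116
v_{11} = 3(1738116) + 5(414557) = 7287133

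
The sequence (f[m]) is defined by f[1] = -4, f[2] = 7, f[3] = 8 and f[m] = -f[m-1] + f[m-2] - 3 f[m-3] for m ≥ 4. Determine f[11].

-1312

f[4] = -8 + 7 - 3(-4) = 11
f[5] = -11 + 8 - 3(7) = -24
f[6] = -(-24) + 11 - 3(8) = 11
f[7] = -11 + (-24) - 3(11) = -68
f[8] = -(-68) + 11 - 3(-24) = 151
f[9] = -151 + (-68) - 3(11) = -252
f[10] = -(-252) + 151 - 3(-68) = 607
f[11] = -607 + (-252) - 3(151) = -1312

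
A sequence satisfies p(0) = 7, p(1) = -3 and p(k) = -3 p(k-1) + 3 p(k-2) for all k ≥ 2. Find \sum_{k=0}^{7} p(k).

-16580

p(2) = -3(-3) + 3(7) = 30
p(3) = -3(30) + 3(-3) = -99
p(4) = -3(-99) + 3(30) = 387
p(5) = -3(387) + 3(-99) = -1458
p(6) = -3(-1458) + 3(387) = 5535
p(7) = -3(5535) + 3(-1458) = -20979
Sum = 7 + (-3) + 30 + (-99) + 387 + (-1458) + 5535 + (-20979) = -16580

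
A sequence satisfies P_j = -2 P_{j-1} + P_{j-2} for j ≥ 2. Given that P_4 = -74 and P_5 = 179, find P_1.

Rearranging, P_{j-2} = P_j + 2 P_{j-1}.
P_3 = 179 + 2*(-74) = 31
P_2 = -74 + 2*31 = -12
P_1 = 31 + 2*(-12) = 7

7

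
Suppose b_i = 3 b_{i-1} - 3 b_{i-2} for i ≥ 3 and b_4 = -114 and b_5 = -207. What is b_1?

Rearranging, b_{i-2} = (b_i - 3 b_{i-1}) / -3.
b_3 = (-207 - 3(-114)) / -3 = 135/-3 = -45
b_2 = (-114 - 3(-45)) / -3 = 21/-3 = -7
b_1 = (-45 - 3(-7)) / -3 = -24/-3 = 8

8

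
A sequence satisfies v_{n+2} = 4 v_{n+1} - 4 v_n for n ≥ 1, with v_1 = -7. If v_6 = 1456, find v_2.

7

Let v_2 = y.
v_3 = 28 + 4y
v_4 = 112 + 12y
v_5 = 336 + 32y
v_6 = 896 + 80y
So 896 + 80y = 1456, giving y = 7.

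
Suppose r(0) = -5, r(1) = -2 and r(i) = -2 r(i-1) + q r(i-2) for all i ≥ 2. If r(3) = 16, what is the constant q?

3

r(2) = 4 - 5q
r(3) = -8 + 8q
So -8 + 8q = 16, giving q = 3.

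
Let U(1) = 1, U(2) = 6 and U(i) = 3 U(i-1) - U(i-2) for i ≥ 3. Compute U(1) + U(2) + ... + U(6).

496

U(3) = 3·6 - 1 = 17
U(4) = 3·17 - 6 = 45
U(5) = 3·45 - 17 = 118
U(6) = 3·118 - 45 = 309
Sum = 1 + 6 + 17 + 45 + 118 + 309 = 496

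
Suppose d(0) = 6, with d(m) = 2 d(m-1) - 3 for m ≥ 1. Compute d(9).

1539

d(1) = 2*6 - 3 = 9
d(2) = 2*9 - 3 = 15
d(3) = 2*15 - 3 = 27
d(4) = 2*27 - 3 = 51
d(5) = 2*51 - 3 = 99
d(6) = 2*99 - 3 = 195
d(7) = 2*195 - 3 = 387
d(8) = 2*387 - 3 = 771
d(9) = 2*771 - 3 = 1539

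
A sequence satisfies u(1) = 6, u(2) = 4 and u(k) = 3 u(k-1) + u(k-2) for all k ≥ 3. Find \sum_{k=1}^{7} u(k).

3006

u(3) = 3*4 + 6 = 18
u(4) = 3*18 + 4 = 58
u(5) = 3*58 + 18 = 192
u(6) = 3*192 + 58 = 634
u(7) = 3*634 + 192 = 2094
Sum = 6 + 4 + 18 + 58 + 192 + 634 + 2094 = 3006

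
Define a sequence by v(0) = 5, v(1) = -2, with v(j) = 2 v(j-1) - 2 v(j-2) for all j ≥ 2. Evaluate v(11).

v(2) = 2·(-2) - 2·5 = -14
v(3) = 2·(-14) - 2·(-2) = -24
v(4) = 2·(-24) - 2·(-14) = -20
v(5) = 2·(-20) - 2·(-24) = 8
v(6) = 2·8 - 2·(-20) = 56
v(7) = 2·56 - 2·8 = 96
v(8) = 2·96 - 2·56 = 80
v(9) = 2·80 - 2·96 = -32
v(10) = 2·(-32) - 2·80 = -224
v(11) = 2·(-224) - 2·(-32) = -384

-384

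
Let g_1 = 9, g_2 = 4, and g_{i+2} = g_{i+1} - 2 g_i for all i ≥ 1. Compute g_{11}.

g_3 = 4 - 2(9) = -14
g_4 = (-14) - 2(4) = -22
g_5 = (-22) - 2(-14) = 6
g_6 = 6 - 2(-22) = 50
g_7 = 50 - 2(6) = 38
g_8 = 38 - 2(50) = -62
g_9 = (-62) - 2(38) = -138
g_{10} = (-138) - 2(-62) = -14
g_{11} = (-14) - 2(-138) = 262

262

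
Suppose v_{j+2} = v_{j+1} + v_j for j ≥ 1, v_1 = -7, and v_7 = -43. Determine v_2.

-1

Let v_2 = y.
v_3 = -7 + y
v_4 = -7 + 2y
v_5 = -14 + 3y
v_6 = -21 + 5y
v_7 = -35 + 8y
So -35 + 8y = -43, giving y = -1.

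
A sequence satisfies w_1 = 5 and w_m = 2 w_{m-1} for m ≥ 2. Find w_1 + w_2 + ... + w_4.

w_2 = 2(5) = 10
w_3 = 2(10) = 20
w_4 = 2(20) = 40
Sum = 5 + 10 + 20 + 40 = 75

75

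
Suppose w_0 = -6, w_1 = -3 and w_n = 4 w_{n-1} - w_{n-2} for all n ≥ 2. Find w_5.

-291

w_2 = 4·(-3) - (-6) = -6
w_3 = 4·(-6) - (-3) = -21
w_4 = 4·(-21) - (-6) = -78
w_5 = 4·(-78) - (-21) = -291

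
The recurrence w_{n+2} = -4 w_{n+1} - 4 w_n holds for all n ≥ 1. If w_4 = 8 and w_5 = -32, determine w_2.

-2

Rearranging, w_{n-2} = (w_n + 4 w_{n-1}) / -4.
w_3 = (-32 + 4·8) / -4 = 0/-4 = 0
w_2 = (8 + 4·0) / -4 = 8/-4 = -2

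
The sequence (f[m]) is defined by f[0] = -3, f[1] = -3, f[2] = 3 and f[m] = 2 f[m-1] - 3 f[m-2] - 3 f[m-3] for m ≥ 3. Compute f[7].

-561

f[3] = 2·3 - 3·(-3) - 3·(-3) = 24
f[4] = 2·24 - 3·3 - 3·(-3) = 48
f[5] = 2·48 - 3·24 - 3·3 = 15
f[6] = 2·15 - 3·48 - 3·24 = -186
f[7] = 2·(-186) - 3·15 - 3·48 = -561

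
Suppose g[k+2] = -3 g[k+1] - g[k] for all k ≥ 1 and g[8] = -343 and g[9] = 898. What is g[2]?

Rearranging, g[k-2] = -(g[k] + 3 g[k-1]).
g[7] = -(898 + 3(-343)) = 131
g[6] = -(-343 + 3(131)) = -50
g[5] = -(131 + 3(-50)) = 19
g[4] = -(-50 + 3(19)) = -7
g[3] = -(19 + 3(-7)) = 2
g[2] = -(-7 + 3(2)) = 1

1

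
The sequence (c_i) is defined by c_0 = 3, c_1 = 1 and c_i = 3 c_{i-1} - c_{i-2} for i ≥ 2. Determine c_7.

-55

c_2 = 3·1 - 3 = 0
c_3 = 3·0 - 1 = -1
c_4 = 3·(-1) - 0 = -3
c_5 = 3·(-3) - (-1) = -8
c_6 = 3·(-8) - (-3) = -21
c_7 = 3·(-21) - (-8) = -55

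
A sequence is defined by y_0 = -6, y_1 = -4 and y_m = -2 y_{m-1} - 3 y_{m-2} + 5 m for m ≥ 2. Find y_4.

2

y_2 = -2(-4) - 3(-6) + 10 = 36
y_3 = -2(36) - 3(-4) + 15 = -45
y_4 = -2(-45) - 3(36) + 20 = 2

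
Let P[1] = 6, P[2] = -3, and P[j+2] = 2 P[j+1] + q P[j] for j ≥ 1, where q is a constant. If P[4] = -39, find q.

P[3] = -6 + 6q
P[4] = -12 + 9q
So -12 + 9q = -39, giving q = -3.

-3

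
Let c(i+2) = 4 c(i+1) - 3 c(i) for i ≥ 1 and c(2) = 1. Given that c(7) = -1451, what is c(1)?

Let c(1) = y.
c(3) = 4 - 3y
c(4) = 13 - 12y
c(5) = 40 - 39y
c(6) = 121 - 120y
c(7) = 364 - 363y
So 364 - 363y = -1451, giving y = 5.

5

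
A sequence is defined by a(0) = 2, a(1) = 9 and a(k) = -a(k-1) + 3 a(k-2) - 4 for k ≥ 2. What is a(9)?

a(2) = -9 + 3·2 - 4 = -7
a(3) = -(-7) + 3·9 - 4 = 30
a(4) = -30 + 3·(-7) - 4 = -55
a(5) = -(-55) + 3·30 - 4 = 141
a(6) = -141 + 3·(-55) - 4 = -310
a(7) = -(-310) + 3·141 - 4 = 729
a(8) = -729 + 3·(-310) - 4 = -1663
a(9) = -(-1663) + 3·729 - 4 = 3846

3846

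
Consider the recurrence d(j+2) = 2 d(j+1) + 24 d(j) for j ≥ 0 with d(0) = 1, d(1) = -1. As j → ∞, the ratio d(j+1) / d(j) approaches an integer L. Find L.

6

The characteristic equation is r^2 - 2r - 24 = 0, which factors as (r - 6)(r + 4) = 0.
So the roots are 6 and -4. Since |6| > |-4| and the coefficient of 6^j is non-zero, the ratio tends to 6.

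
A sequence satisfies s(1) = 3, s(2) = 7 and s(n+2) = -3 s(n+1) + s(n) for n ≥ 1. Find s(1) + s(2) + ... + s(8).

5566

s(3) = -3*7 + 3 = -18
s(4) = -3*(-18) + 7 = 61
s(5) = -3*61 + (-18) = -201
s(6) = -3*(-201) + 61 = 664
s(7) = -3*664 + (-201) = -2193
s(8) = -3*(-2193) + 664 = 7243
Sum = 3 + 7 + (-18) + 61 + (-201) + 664 + (-2193) + 7243 = 5566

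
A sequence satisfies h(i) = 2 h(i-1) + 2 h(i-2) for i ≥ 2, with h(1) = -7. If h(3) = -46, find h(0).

-1

Let h(0) = w.
h(2) = -14 + 2w
h(3) = -42 + 4w
So -42 + 4w = -46, giving w = -1.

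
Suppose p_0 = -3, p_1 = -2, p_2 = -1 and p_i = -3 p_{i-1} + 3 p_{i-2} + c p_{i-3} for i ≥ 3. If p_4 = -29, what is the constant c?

p_3 = -3 - 3c
p_4 = 6 + 7c
So 6 + 7c = -29, giving c = -5.

-5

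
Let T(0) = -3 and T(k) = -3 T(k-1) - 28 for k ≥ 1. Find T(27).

The fixed point is -28/(1 + 3) = -7, so T(k) + 7 = -3(T(k-1) + 7).
Hence T(k) = 4·(-3)^k - 7.
T(27) = 4·(-3)^{27} - 7 = 4·-7625597484987 - 7 = -30502389939955.

-30502389939955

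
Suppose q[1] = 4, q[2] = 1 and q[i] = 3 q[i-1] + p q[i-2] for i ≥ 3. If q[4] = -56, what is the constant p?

-5

q[3] = 3 + 4p
q[4] = 9 + 13p
So 9 + 13p = -56, giving p = -5.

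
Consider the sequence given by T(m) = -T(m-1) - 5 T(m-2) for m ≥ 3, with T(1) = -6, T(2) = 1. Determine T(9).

309

T(3) = -1 - 5·(-6) = 29
T(4) = -29 - 5·1 = -34
T(5) = -(-34) - 5·29 = -111
T(6) = -(-111) - 5·(-34) = 281
T(7) = -281 - 5·(-111) = 274
T(8) = -274 - 5·281 = -1679
T(9) = -(-1679) - 5·274 = 309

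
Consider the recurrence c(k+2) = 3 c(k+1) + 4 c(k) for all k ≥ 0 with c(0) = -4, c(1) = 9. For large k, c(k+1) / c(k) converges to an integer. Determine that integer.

4

The characteristic equation is r^2 - 3r - 4 = 0, which factors as (r - 4)(r + 1) = 0.
So the roots are 4 and -1. Since |4| > |-1| and the coefficient of 4^k is non-zero, the ratio tends to 4.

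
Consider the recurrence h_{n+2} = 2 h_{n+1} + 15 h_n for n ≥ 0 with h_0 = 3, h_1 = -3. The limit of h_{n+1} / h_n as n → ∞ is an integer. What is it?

The characteristic equation is r^2 - 2r - 15 = 0, which factors as (r - 5)(r + 3) = 0.
So the roots are 5 and -3. Since |5| > |-3| and the coefficient of 5^n is non-zero, the ratio tends to 5.

5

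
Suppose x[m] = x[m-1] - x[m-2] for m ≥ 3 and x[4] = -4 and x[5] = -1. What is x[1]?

Rearranging, x[m-2] = -(x[m] - x[m-1]).
x[3] = -(-1 - (-4)) = -3
x[2] = -(-4 - (-3)) = 1
x[1] = -(-3 - 1) = 4

4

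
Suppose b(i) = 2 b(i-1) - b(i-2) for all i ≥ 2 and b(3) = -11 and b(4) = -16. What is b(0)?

Rearranging, b(i-2) = -(b(i) - 2 b(i-1)).
b(2) = -(-16 - 2(-11)) = -6
b(1) = -(-11 - 2(-6)) = -1
b(0) = -(-6 - 2(-1)) = 4

4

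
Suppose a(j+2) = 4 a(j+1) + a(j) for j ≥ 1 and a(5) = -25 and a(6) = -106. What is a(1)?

7

Rearranging, a(j-2) = a(j) - 4 a(j-1).
a(4) = -106 - 4*(-25) = -6
a(3) = -25 - 4*(-6) = -1
a(2) = -6 - 4*(-1) = -2
a(1) = -1 - 4*(-2) = 7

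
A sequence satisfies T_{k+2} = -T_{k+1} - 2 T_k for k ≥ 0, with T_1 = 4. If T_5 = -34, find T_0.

Let T_0 = w.
T_2 = -4 - 2w
T_3 = -4 + 2w
T_4 = 12 + 2w
T_5 = -4 - 6w
So -4 - 6w = -34, giving w = 5.

5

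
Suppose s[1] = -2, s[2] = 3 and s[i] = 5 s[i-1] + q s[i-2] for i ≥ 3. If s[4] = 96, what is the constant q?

-3

s[3] = 15 - 2q
s[4] = 75 - 7q
So 75 - 7q = 96, giving q = -3.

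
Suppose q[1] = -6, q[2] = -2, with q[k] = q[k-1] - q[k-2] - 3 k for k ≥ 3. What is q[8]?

-20

q[3] = (-2) - (-6) - 9 = -5
q[4] = (-5) - (-2) - 12 = -15
q[5] = (-15) - (-5) - 15 = -25
q[6] = (-25) - (-15) - 18 = -28
q[7] = (-28) - (-25) - 21 = -24
q[8] = (-24) - (-28) - 24 = -20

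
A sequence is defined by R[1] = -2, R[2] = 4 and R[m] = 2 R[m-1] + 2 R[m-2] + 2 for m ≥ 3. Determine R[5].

R[3] = 2*4 + 2*(-2) + 2 = 6
R[4] = 2*6 + 2*4 + 2 = 22
R[5] = 2*22 + 2*6 + 2 = 58

58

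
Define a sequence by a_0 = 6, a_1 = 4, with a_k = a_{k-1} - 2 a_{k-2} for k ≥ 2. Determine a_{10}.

a_2 = 4 - 2(6) = -8
a_3 = (-8) - 2(4) = -16
a_4 = (-16) - 2(-8) = 0
a_5 = 0 - 2(-16) = 32
a_6 = 32 - 2(0) = 32
a_7 = 32 - 2(32) = -32
a_8 = (-32) - 2(32) = -96
a_9 = (-96) - 2(-32) = -32
a_{10} = (-32) - 2(-96) = 160

160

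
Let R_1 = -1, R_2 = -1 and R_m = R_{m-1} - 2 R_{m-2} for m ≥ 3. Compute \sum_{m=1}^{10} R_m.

R_3 = (-1) - 2(-1) = 1
R_4 = 1 - 2(-1) = 3
R_5 = 3 - 2(1) = 1
R_6 = 1 - 2(3) = -5
R_7 = (-5) - 2(1) = -7
R_8 = (-7) - 2(-5) = 3
R_9 = 3 - 2(-7) = 17
R_{10} = 17 - 2(3) = 11
Sum = (-1) + (-1) + 1 + 3 + 1 + (-5) + (-7) + 3 + 17 + 11 = 22

22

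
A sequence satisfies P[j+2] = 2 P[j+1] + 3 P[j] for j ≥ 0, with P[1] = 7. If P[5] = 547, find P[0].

2

Let P[0] = x.
P[2] = 14 + 3x
P[3] = 49 + 6x
P[4] = 140 + 21x
P[5] = 427 + 60x
So 427 + 60x = 547, giving x = 2.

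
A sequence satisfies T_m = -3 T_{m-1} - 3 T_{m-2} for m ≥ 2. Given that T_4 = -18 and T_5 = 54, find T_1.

-6

Rearranging, T_{m-2} = (T_m + 3 T_{m-1}) / -3.
T_3 = (54 + 3·(-18)) / -3 = 0/-3 = 0
T_2 = (-18 + 3·0) / -3 = -18/-3 = 6
T_1 = (0 + 3·6) / -3 = 18/-3 = -6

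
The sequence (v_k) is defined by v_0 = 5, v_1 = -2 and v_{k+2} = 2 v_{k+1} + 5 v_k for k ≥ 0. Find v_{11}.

v_2 = 2*(-2) + 5*5 = 21
v_3 = 2*21 + 5*(-2) = 32
v_4 = 2*32 + 5*21 = 169
v_5 = 2*169 + 5*32 = 498
v_6 = 2*498 + 5*169 = 1841
v_7 = 2*1841 + 5*498 = 6172
v_8 = 2*6172 + 5*1841 = 21549
v_9 = 2*21549 + 5*6172 = 73958
v_{10} = 2*73958 + 5*21549 = 255661
v_{11} = 2*255661 + 5*73958 = 881112

881112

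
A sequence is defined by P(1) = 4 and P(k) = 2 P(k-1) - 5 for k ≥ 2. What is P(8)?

P(2) = 2(4) - 5 = 3
P(3) = 2(3) - 5 = 1
P(4) = 2(1) - 5 = -3
P(5) = 2(-3) - 5 = -11
P(6) = 2(-11) - 5 = -27
P(7) = 2(-27) - 5 = -59
P(8) = 2(-59) - 5 = -123

-123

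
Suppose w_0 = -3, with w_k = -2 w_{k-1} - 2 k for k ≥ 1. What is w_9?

1302

w_1 = -2*(-3) - 2 = 4
w_2 = -2*4 - 4 = -12
w_3 = -2*(-12) - 6 = 18
w_4 = -2*18 - 8 = -44
w_5 = -2*(-44) - 10 = 78
w_6 = -2*78 - 12 = -168
w_7 = -2*(-168) - 14 = 322
w_8 = -2*322 - 16 = -660
w_9 = -2*(-660) - 18 = 1302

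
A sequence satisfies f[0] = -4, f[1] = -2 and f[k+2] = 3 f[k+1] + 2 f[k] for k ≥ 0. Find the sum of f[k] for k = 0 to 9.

f[2] = 3*(-2) + 2*(-4) = -14
f[3] = 3*(-14) + 2*(-2) = -46
f[4] = 3*(-46) + 2*(-14) = -166
f[5] = 3*(-166) + 2*(-46) = -590
f[6] = 3*(-590) + 2*(-166) = -2102
f[7] = 3*(-2102) + 2*(-590) = -7486
f[8] = 3*(-7486) + 2*(-2102) = -26662
f[9] = 3*(-26662) + 2*(-7486) = -94958
Sum = (-4) + (-2) + (-14) + (-46) + (-166) + (-590) + (-2102) + (-7486) + (-26662) + (-94958) = -132030

-132030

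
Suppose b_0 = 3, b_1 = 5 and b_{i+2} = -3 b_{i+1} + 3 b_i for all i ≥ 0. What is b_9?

92745

b_2 = -3*5 + 3*3 = -6
b_3 = -3*(-6) + 3*5 = 33
b_4 = -3*33 + 3*(-6) = -117
b_5 = -3*(-117) + 3*33 = 450
b_6 = -3*450 + 3*(-117) = -1701
b_7 = -3*(-1701) + 3*450 = 6453
b_8 = -3*6453 + 3*(-1701) = -24462
b_9 = -3*(-24462) + 3*6453 = 92745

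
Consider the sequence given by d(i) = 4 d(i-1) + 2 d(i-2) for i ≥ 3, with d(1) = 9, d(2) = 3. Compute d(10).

983088

d(3) = 4*3 + 2*9 = 30
d(4) = 4*30 + 2*3 = 126
d(5) = 4*126 + 2*30 = 564
d(6) = 4*564 + 2*126 = 2508
d(7) = 4*2508 + 2*564 = 11160
d(8) = 4*11160 + 2*2508 = 49656
d(9) = 4*49656 + 2*11160 = 220944
d(10) = 4*220944 + 2*49656 = 983088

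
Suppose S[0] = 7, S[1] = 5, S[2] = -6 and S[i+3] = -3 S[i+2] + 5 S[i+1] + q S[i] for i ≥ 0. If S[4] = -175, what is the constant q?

S[3] = 43 + 7q
S[4] = -159 - 16q
So -159 - 16q = -175, giving q = 1.

1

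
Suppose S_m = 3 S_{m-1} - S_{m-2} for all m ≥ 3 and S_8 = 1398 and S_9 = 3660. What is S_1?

Rearranging, S_{m-2} = -(S_m - 3 S_{m-1}).
S_7 = -(3660 - 3(1398)) = 534
S_6 = -(1398 - 3(534)) = 204
S_5 = -(534 - 3(204)) = 78
S_4 = -(204 - 3(78)) = 30
S_3 = -(78 - 3(30)) = 12
S_2 = -(30 - 3(12)) = 6
S_1 = -(12 - 3(6)) = 6

6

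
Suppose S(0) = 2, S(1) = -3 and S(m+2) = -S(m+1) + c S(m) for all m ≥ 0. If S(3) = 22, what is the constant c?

S(2) = 3 + 2c
S(3) = -3 - 5c
So -3 - 5c = 22, giving c = -5.

-5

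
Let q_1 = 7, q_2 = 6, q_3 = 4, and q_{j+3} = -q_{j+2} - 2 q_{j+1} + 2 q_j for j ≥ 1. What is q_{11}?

98

q_4 = -4 - 2*6 + 2*7 = -2
q_5 = -(-2) - 2*4 + 2*6 = 6
q_6 = -6 - 2*(-2) + 2*4 = 6
q_7 = -6 - 2*6 + 2*(-2) = -22
q_8 = -(-22) - 2*6 + 2*6 = 22
q_9 = -22 - 2*(-22) + 2*6 = 34
q_{10} = -34 - 2*22 + 2*(-22) = -122
q_{11} = -(-122) - 2*34 + 2*22 = 98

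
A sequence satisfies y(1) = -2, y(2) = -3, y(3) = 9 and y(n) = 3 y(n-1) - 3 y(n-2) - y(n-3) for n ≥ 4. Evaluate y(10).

y(4) = 3*9 - 3*(-3) - (-2) = 38
y(5) = 3*38 - 3*9 - (-3) = 90
y(6) = 3*90 - 3*38 - 9 = 147
y(7) = 3*147 - 3*90 - 38 = 133
y(8) = 3*133 - 3*147 - 90 = -132
y(9) = 3*(-132) - 3*133 - 147 = -942
y(10) = 3*(-942) - 3*(-132) - 133 = -2563

-2563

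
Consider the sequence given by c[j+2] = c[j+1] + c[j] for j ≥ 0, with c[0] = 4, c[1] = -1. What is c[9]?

c[2] = (-1) + 4 = 3
c[3] = 3 + (-1) = 2
c[4] = 2 + 3 = 5
c[5] = 5 + 2 = 7
c[6] = 7 + 5 = 12
c[7] = 12 + 7 = 19
c[8] = 19 + 12 = 31
c[9] = 31 + 19 = 50

50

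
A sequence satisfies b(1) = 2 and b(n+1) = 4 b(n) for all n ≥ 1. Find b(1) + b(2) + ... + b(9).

174762

b(2) = 4·2 = 8
b(3) = 4·8 = 32
b(4) = 4·32 = 128
b(5) = 4·128 = 512
b(6) = 4·512 = 2048
b(7) = 4·2048 = 8192
b(8) = 4·8192 = 32768
b(9) = 4·32768 = 131072
Sum = 2 + 8 + 32 + 128 + 512 + 2048 + 8192 + 32768 + 131072 = 174762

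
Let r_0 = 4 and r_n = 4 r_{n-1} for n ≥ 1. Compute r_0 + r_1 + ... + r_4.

r_1 = 4*4 = 16
r_2 = 4*16 = 64
r_3 = 4*64 = 256
r_4 = 4*256 = 1024
Sum = 4 + 16 + 64 + 256 + 1024 = 1364

1364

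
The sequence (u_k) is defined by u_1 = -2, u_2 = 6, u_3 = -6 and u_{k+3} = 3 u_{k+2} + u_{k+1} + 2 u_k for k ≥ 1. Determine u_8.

-1846

u_4 = 3(-6) + 6 + 2(-2) = -16
u_5 = 3(-16) + (-6) + 2(6) = -42
u_6 = 3(-42) + (-16) + 2(-6) = -154
u_7 = 3(-154) + (-42) + 2(-16) = -536
u_8 = 3(-536) + (-154) + 2(-42) = -1846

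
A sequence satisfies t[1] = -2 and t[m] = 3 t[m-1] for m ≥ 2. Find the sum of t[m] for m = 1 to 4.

-80

t[2] = 3·(-2) = -6
t[3] = 3·(-6) = -18
t[4] = 3·(-18) = -54
Sum = (-2) + (-6) + (-18) + (-54) = -80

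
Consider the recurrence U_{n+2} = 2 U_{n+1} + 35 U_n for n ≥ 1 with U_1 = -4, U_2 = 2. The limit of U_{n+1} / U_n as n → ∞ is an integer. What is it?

7

The characteristic equation is r^2 - 2r - 35 = 0, which factors as (r - 7)(r + 5) = 0.
So the roots are 7 and -5. Since |7| > |-5| and the coefficient of 7^n is non-zero, the ratio tends to 7.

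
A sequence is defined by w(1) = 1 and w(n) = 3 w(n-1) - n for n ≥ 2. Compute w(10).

-4915

w(2) = 3*1 - 2 = 1
w(3) = 3*1 - 3 = 0
w(4) = 3*0 - 4 = -4
w(5) = 3*(-4) - 5 = -17
w(6) = 3*(-17) - 6 = -57
w(7) = 3*(-57) - 7 = -178
w(8) = 3*(-178) - 8 = -542
w(9) = 3*(-542) - 9 = -1635
w(10) = 3*(-1635) - 10 = -4915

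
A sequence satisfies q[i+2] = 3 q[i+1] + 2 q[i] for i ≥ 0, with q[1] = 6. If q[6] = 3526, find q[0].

Let q[0] = v.
q[2] = 18 + 2v
q[3] = 66 + 6v
q[4] = 234 + 22v
q[5] = 834 + 78v
q[6] = 2970 + 278v
So 2970 + 278v = 3526, giving v = 2.

2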